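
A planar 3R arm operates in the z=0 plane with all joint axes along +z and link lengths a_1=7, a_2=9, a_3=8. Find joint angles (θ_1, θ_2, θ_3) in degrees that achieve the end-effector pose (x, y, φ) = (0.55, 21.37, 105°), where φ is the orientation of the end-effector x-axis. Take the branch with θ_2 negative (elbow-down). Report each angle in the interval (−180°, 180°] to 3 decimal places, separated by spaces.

wrist centre = target − a_3·(cos φ, sin φ) = (2.6206, 13.6426)
cos θ_2 = (192.9876−7²−9²)/(2·7·9) = 0.4999; θ_2 = -60.0065° (elbow-down)
β = atan2(13.6426,2.6206) = 79.1267°; ψ = atan2(-7.7947,11.4991) = -34.1316°
θ_1 = β − ψ = 113.2583°
θ_3 = φ − θ_1 − θ_2 = 51.7482° (wrapped to (-180°,180°])

113.258 -60.006 51.748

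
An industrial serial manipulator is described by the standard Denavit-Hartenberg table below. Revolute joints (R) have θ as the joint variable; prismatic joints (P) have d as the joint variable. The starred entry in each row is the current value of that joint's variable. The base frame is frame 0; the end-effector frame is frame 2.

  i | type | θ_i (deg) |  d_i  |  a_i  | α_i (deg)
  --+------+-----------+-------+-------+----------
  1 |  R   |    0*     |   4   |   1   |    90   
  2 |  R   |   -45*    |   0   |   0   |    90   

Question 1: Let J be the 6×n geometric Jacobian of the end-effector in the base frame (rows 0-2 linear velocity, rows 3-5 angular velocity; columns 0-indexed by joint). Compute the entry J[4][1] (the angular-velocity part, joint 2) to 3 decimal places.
axis z_1 = (0.0000,-1.0000,0.0000); lever o_n−o_1 = (0.0000,0.0000,0.0000)
cross product → J_v[:, 1] = (-0.0000,0.0000,0.0000)
J_ω[:, 1] = z_1
entry J[4][1] = -1.0000

-1.000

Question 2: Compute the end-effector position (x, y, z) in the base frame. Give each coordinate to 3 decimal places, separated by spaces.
after link 1: o_1 = (1.0000, 0.0000, 4.0000)
after link 2: o_2 = (1.0000, 0.0000, 4.0000)

1.000 0.000 4.000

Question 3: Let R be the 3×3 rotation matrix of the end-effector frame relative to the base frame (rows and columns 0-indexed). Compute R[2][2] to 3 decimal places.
End-effector z-axis (col 2 of R) = (-0.7071,-0.0000,-0.7071)
R[2][2] = -0.7071

-0.707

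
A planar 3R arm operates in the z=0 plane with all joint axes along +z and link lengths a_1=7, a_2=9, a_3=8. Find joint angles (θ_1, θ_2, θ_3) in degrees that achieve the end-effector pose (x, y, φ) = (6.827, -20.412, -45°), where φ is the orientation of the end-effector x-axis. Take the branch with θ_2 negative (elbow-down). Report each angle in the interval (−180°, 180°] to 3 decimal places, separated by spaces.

-59.997 -45.008 60.005

wrist centre = target − a_3·(cos φ, sin φ) = (1.1701, -14.7551)
cos θ_2 = (219.0836−7²−9²)/(2·7·9) = 0.7070; θ_2 = -45.0076° (elbow-down)
β = atan2(-14.7551,1.1701) = -85.4657°; ψ = atan2(-6.3648,13.3631) = -25.4683°
θ_1 = β − ψ = -59.9974°
θ_3 = φ − θ_1 − θ_2 = 60.0050° (wrapped to (-180°,180°])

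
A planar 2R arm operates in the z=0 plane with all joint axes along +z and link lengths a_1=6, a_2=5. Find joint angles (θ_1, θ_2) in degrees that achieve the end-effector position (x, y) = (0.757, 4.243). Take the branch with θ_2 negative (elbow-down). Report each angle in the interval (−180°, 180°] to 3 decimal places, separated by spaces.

135.005 -134.997

cos θ_2 = (18.5761−6²−5²)/(2·6·5) = -0.7071; θ_2 = -134.9966° (elbow-down)
β = atan2(4.2430,0.7570) = 79.8842°; ψ = atan2(-3.5357,2.4647) = -55.1206°
θ_1 = β − ψ = 135.0049°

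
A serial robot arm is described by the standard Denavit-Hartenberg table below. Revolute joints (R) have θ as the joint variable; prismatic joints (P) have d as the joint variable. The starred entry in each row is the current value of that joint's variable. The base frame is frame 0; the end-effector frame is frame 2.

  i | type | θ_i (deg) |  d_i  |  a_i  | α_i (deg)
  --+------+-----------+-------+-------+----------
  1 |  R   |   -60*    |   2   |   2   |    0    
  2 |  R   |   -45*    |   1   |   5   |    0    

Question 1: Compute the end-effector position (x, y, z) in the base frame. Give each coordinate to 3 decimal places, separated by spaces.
-0.294 -6.562 3.000

after link 1: o_1 = (1.0000, -1.7321, 2.0000)
after link 2: o_2 = (-0.2941, -6.5617, 3.0000)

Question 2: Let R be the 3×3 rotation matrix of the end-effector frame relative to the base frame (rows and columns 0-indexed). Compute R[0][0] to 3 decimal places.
End-effector x-axis (col 0 of R) = (-0.2588,-0.9659,0.0000)
R[0][0] = -0.2588

-0.259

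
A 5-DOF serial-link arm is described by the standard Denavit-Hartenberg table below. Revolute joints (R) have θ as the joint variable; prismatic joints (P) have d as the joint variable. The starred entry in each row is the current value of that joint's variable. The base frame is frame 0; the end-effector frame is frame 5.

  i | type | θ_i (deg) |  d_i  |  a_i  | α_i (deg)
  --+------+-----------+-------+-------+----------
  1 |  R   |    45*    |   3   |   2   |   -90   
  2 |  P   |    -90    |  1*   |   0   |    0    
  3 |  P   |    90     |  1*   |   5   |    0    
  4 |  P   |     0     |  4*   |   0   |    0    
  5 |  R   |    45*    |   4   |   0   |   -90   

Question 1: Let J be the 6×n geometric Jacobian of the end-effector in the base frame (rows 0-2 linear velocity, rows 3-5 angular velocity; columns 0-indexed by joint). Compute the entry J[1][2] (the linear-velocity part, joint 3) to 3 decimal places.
prismatic axis z_2 = (-0.7071,0.7071,0.0000)
J_v[:, 2] = z_2; J_ω[:, 2] = (0,0,0)
entry J[1][2] = 0.7071

0.707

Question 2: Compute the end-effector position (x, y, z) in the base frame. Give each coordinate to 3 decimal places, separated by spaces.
-2.121 12.021 3.000

after link 1: o_1 = (1.4142, 1.4142, 3.0000)
after link 2: o_2 = (0.7071, 2.1213, 3.0000)
after link 3: o_3 = (3.5355, 6.3640, 3.0000)
after link 4: o_4 = (0.7071, 9.1924, 3.0000)
after link 5: o_5 = (-2.1213, 12.0208, 3.0000)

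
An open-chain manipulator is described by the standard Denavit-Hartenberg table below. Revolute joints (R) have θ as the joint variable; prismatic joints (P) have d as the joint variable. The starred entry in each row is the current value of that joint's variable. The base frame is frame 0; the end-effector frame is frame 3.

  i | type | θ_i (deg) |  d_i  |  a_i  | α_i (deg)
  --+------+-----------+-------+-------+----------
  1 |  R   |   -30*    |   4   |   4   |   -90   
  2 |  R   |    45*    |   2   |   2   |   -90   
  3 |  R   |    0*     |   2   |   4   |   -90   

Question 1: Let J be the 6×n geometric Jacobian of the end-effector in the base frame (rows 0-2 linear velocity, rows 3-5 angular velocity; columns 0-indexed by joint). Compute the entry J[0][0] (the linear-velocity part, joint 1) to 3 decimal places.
1.682

axis z_0 = ẑ; lever o_n−o_0 = (6.9136,-1.6822,-1.6569)
cross product → J_v[:, 0] = (1.6822,6.9136,-0.0000)
J_ω[:, 0] = z_0
entry J[0][0] = 1.6822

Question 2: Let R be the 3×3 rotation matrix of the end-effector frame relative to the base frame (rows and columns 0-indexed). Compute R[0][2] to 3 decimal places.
End-effector z-axis (col 2 of R) = (-0.5000,-0.8660,-0.0000)
R[0][2] = -0.5000

-0.500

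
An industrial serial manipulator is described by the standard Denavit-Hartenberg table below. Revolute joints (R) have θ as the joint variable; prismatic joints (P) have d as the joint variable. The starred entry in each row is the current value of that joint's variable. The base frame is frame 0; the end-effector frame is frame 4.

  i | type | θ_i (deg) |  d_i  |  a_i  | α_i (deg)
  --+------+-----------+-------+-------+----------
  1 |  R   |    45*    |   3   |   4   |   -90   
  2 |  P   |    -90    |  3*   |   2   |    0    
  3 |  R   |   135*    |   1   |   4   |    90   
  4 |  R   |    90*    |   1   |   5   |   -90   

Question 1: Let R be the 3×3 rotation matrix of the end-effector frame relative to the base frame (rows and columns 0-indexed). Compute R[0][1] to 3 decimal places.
-0.500

End-effector y-axis (col 1 of R) = (-0.5000,-0.5000,-0.7071)
R[0][1] = -0.5000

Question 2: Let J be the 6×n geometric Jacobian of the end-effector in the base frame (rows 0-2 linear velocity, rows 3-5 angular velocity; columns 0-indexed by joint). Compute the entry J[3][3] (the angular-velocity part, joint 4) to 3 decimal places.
0.500

axis z_3 = (0.5000,0.5000,0.7071); lever o_n−o_3 = (-3.0355,4.0355,0.7071)
cross product → J_v[:, 3] = (-2.5000,-2.5000,3.5355)
J_ω[:, 3] = z_3
entry J[3][3] = 0.5000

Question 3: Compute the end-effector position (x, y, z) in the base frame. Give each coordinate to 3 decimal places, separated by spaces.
after link 1: o_1 = (2.8284, 2.8284, 3.0000)
after link 2: o_2 = (0.7071, 4.9497, 5.0000)
after link 3: o_3 = (2.0000, 7.6569, 2.1716)
after link 4: o_4 = (-1.0355, 11.6924, 2.8787)

-1.036 11.692 2.879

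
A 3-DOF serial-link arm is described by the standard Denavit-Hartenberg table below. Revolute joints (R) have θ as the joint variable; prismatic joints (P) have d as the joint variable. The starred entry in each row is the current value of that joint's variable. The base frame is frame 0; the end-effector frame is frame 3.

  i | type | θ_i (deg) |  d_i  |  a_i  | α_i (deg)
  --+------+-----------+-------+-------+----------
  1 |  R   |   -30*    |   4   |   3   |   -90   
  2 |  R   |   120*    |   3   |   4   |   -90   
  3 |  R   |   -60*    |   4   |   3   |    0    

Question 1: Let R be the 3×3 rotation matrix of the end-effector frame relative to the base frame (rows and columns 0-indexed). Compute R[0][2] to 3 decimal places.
-0.750

End-effector z-axis (col 2 of R) = (-0.7500,0.4330,0.5000)
R[0][2] = -0.7500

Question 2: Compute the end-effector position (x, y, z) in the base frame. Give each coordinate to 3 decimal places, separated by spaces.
0.016 6.455 1.237

after link 1: o_1 = (2.5981, -1.5000, 4.0000)
after link 2: o_2 = (2.3660, 2.0981, 0.5359)
after link 3: o_3 = (0.0155, 6.4551, 1.2369)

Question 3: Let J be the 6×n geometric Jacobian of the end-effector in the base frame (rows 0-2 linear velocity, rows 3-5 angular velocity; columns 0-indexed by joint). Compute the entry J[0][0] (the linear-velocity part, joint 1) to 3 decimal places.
axis z_0 = ẑ; lever o_n−o_0 = (0.0155,6.4551,1.2369)
cross product → J_v[:, 0] = (-6.4551,0.0155,0.0000)
J_ω[:, 0] = z_0
entry J[0][0] = -6.4551

-6.455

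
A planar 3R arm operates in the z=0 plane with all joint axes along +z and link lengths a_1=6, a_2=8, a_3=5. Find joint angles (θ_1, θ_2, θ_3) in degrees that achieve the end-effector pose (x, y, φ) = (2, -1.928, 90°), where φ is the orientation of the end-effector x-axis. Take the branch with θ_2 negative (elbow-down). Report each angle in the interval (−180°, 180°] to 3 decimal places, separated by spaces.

wrist centre = target − a_3·(cos φ, sin φ) = (2.0000, -6.9280)
cos θ_2 = (51.9972−6²−8²)/(2·6·8) = -0.5000; θ_2 = -120.0019° (elbow-down)
β = atan2(-6.9280,2.0000) = -73.8974°; ψ = atan2(-6.9281,1.9998) = -73.8994°
θ_1 = β − ψ = 0.0019°
θ_3 = φ − θ_1 − θ_2 = -150.0000° (wrapped to (-180°,180°])

0.002 -120.002 -150.000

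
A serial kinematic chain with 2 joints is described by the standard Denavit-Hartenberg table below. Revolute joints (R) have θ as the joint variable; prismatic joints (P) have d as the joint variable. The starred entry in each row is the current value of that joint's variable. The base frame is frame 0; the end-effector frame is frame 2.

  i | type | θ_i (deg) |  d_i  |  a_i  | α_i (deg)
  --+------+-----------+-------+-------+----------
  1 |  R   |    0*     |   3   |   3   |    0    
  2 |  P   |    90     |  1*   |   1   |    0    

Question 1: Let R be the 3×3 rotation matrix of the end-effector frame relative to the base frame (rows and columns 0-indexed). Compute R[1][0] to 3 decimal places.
End-effector x-axis (col 0 of R) = (0.0000,1.0000,0.0000)
R[1][0] = 1.0000

1.000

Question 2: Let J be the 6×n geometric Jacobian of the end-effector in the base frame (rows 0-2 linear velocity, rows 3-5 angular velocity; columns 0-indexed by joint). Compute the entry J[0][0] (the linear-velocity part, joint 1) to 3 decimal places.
-1.000

axis z_0 = ẑ; lever o_n−o_0 = (3.0000,1.0000,4.0000)
cross product → J_v[:, 0] = (-1.0000,3.0000,0.0000)
J_ω[:, 0] = z_0
entry J[0][0] = -1.0000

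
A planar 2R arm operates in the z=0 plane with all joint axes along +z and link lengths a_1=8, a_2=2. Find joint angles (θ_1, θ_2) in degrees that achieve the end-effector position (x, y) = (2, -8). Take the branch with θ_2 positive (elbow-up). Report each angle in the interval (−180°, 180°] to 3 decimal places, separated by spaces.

cos θ_2 = (68.0000−8²−2²)/(2·8·2) = 0.0000; θ_2 = 90.0000° (elbow-up)
β = atan2(-8.0000,2.0000) = -75.9638°; ψ = atan2(2.0000,8.0000) = 14.0362°
θ_1 = β − ψ = -90.0000°

-90.000 90.000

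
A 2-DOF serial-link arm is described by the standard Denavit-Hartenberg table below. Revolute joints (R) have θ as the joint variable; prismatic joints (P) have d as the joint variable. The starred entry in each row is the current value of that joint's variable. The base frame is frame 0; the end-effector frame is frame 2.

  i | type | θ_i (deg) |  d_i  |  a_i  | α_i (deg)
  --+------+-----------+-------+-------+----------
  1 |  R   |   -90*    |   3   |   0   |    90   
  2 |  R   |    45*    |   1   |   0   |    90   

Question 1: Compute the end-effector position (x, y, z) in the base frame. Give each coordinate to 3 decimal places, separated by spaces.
-1.000 -0.000 3.000

after link 1: o_1 = (0.0000, 0.0000, 3.0000)
after link 2: o_2 = (-1.0000, -0.0000, 3.0000)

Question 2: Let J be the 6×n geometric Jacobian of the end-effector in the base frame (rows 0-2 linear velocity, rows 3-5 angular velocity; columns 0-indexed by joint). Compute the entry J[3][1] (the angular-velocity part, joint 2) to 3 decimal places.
-1.000

axis z_1 = (-1.0000,-0.0000,0.0000); lever o_n−o_1 = (-1.0000,-0.0000,0.0000)
cross product → J_v[:, 1] = (0.0000,-0.0000,0.0000)
J_ω[:, 1] = z_1
entry J[3][1] = -1.0000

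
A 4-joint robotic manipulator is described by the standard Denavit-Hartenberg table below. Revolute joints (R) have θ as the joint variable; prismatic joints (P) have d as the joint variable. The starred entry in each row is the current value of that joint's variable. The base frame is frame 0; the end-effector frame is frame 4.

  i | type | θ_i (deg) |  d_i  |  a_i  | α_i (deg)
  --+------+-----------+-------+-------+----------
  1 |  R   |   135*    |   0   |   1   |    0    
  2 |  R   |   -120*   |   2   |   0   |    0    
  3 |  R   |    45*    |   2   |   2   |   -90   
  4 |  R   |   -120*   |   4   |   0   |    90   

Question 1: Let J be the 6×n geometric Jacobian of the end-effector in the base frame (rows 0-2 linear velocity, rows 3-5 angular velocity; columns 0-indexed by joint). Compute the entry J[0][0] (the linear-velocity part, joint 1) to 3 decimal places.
axis z_0 = ẑ; lever o_n−o_0 = (-3.1712,4.4392,4.0000)
cross product → J_v[:, 0] = (-4.4392,-3.1712,0.0000)
J_ω[:, 0] = z_0
entry J[0][0] = -4.4392

-4.439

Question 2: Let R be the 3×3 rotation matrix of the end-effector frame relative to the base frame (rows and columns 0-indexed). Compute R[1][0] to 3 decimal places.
-0.433

End-effector x-axis (col 0 of R) = (-0.2500,-0.4330,0.8660)
R[1][0] = -0.4330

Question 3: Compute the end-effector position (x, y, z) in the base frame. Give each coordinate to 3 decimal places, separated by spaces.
after link 1: o_1 = (-0.7071, 0.7071, 0.0000)
after link 2: o_2 = (-0.7071, 0.7071, 2.0000)
after link 3: o_3 = (0.2929, 2.4392, 4.0000)
after link 4: o_4 = (-3.1712, 4.4392, 4.0000)

-3.171 4.439 4.000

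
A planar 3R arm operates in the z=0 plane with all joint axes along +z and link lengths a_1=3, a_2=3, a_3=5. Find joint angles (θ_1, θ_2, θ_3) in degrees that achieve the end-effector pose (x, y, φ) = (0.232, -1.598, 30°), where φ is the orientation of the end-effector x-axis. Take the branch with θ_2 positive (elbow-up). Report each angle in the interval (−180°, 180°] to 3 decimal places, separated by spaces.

wrist centre = target − a_3·(cos φ, sin φ) = (-4.0981, -4.0980)
cos θ_2 = (33.5882−3²−3²)/(2·3·3) = 0.8660; θ_2 = 30.0013° (elbow-up)
β = atan2(-4.0980,-4.0981) = -135.0009°; ψ = atan2(1.5001,5.5980) = 15.0007°
θ_1 = β − ψ = -150.0016°
θ_3 = φ − θ_1 − θ_2 = 150.0002° (wrapped to (-180°,180°])

-150.002 30.001 150.000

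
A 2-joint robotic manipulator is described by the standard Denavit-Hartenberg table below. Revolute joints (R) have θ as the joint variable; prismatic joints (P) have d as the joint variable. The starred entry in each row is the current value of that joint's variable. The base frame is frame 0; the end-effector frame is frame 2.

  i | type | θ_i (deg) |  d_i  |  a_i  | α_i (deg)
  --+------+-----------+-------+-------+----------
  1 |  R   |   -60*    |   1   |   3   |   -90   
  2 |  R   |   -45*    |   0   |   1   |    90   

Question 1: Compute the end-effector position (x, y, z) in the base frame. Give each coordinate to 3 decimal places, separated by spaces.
after link 1: o_1 = (1.5000, -2.5981, 1.0000)
after link 2: o_2 = (1.8536, -3.2104, 1.7071)

1.854 -3.210 1.707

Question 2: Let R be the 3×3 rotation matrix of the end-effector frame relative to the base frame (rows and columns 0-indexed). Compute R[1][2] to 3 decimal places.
End-effector z-axis (col 2 of R) = (-0.3536,0.6124,0.7071)
R[1][2] = 0.6124

0.612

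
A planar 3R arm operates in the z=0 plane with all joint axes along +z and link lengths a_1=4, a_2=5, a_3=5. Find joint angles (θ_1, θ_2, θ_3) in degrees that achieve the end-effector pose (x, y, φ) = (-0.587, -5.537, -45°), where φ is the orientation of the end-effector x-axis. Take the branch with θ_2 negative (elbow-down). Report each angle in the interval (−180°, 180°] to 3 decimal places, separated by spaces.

-83.212 -119.998 158.210

wrist centre = target − a_3·(cos φ, sin φ) = (-4.1225, -2.0015)
cos θ_2 = (21.0012−4²−5²)/(2·4·5) = -0.5000; θ_2 = -119.9981° (elbow-down)
β = atan2(-2.0015,-4.1225) = -154.1037°; ψ = atan2(-4.3302,1.5001) = -70.8920°
θ_1 = β − ψ = -83.2117°
θ_3 = φ − θ_1 − θ_2 = 158.2098° (wrapped to (-180°,180°])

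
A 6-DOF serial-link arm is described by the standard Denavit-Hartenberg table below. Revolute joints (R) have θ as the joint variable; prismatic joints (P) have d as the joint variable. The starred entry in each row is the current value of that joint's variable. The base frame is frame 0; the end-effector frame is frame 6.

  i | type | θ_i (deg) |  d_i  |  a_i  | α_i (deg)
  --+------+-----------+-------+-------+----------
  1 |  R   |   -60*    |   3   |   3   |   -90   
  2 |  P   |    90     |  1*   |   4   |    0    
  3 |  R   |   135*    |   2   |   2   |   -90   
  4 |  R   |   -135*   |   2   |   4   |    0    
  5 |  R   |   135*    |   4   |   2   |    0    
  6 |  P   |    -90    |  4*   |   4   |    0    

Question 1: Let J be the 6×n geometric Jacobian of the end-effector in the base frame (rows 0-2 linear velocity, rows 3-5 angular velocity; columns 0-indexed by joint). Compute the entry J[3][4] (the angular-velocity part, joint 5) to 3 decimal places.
axis z_4 = (0.3536,-0.6124,0.7071); lever o_n−o_4 = (5.5854,-1.6742,7.0711)
cross product → J_v[:, 4] = (-3.1463,1.4495,2.8284)
J_ω[:, 4] = z_4
entry J[3][4] = 0.3536

0.354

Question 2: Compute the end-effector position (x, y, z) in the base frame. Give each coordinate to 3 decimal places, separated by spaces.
after link 1: o_1 = (1.5000, -2.5981, 3.0000)
after link 2: o_2 = (2.3660, -2.0981, -1.0000)
after link 3: o_3 = (3.3910, 0.1267, 0.4142)
after link 4: o_4 = (7.5476, -1.4159, -0.1716)
after link 5: o_5 = (8.2547, -2.6407, 4.0711)
after link 6: o_6 = (13.1330, -3.0901, 6.8995)

13.133 -3.090 6.899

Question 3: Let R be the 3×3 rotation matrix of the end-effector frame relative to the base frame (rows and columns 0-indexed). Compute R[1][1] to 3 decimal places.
0.612

End-effector y-axis (col 1 of R) = (-0.3536,0.6124,0.7071)
R[1][1] = 0.6124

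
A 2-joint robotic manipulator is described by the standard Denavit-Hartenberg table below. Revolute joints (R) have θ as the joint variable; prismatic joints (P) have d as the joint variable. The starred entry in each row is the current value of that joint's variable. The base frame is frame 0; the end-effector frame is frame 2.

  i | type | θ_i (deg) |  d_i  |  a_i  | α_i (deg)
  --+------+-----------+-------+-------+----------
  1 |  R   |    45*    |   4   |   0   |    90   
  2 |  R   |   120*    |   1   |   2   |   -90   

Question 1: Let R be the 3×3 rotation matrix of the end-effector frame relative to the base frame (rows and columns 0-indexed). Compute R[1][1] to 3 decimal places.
0.707

End-effector y-axis (col 1 of R) = (-0.7071,0.7071,-0.0000)
R[1][1] = 0.7071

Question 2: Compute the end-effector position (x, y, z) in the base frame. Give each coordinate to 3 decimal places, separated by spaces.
0.000 -1.414 5.732

after link 1: o_1 = (0.0000, 0.0000, 4.0000)
after link 2: o_2 = (0.0000, -1.4142, 5.7321)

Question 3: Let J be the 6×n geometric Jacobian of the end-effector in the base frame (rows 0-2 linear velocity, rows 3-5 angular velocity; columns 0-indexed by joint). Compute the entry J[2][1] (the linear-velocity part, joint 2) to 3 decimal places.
axis z_1 = (0.7071,-0.7071,0.0000); lever o_n−o_1 = (0.0000,-1.4142,1.7321)
cross product → J_v[:, 1] = (-1.2247,-1.2247,-1.0000)
J_ω[:, 1] = z_1
entry J[2][1] = -1.0000

-1.000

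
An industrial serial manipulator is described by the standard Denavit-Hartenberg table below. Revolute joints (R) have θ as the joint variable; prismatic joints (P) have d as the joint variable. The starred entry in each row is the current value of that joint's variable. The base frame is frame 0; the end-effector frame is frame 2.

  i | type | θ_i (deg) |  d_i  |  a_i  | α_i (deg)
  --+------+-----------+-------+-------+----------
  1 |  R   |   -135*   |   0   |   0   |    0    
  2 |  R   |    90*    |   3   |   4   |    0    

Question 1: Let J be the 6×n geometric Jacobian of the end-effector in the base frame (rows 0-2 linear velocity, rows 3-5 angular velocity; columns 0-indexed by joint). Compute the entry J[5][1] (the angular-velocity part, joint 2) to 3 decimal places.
axis z_1 = (0.0000,0.0000,1.0000); lever o_n−o_1 = (2.8284,-2.8284,3.0000)
cross product → J_v[:, 1] = (2.8284,2.8284,-0.0000)
J_ω[:, 1] = z_1
entry J[5][1] = 1.0000

1.000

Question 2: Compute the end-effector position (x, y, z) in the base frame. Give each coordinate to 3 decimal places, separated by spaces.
2.828 -2.828 3.000

after link 1: o_1 = (0.0000, 0.0000, 0.0000)
after link 2: o_2 = (2.8284, -2.8284, 3.0000)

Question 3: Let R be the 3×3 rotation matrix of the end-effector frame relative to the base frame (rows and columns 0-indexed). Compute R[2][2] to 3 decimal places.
End-effector z-axis (col 2 of R) = (0.0000,0.0000,1.0000)
R[2][2] = 1.0000

1.000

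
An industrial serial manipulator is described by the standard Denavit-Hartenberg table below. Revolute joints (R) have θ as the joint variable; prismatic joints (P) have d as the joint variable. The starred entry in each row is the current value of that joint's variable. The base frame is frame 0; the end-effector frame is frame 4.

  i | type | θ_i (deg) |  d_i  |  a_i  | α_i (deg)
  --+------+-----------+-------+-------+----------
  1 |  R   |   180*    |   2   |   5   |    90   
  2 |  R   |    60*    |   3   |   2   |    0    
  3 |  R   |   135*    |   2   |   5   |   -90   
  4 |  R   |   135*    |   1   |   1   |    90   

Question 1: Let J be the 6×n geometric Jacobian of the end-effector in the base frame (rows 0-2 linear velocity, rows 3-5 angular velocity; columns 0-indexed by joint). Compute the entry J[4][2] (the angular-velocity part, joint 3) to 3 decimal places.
axis z_2 = (0.0000,1.0000,0.0000); lever o_n−o_2 = (3.8878,1.2929,-2.0770)
cross product → J_v[:, 2] = (-2.0770,0.0000,-3.8878)
J_ω[:, 2] = z_2
entry J[4][2] = 1.0000

1.000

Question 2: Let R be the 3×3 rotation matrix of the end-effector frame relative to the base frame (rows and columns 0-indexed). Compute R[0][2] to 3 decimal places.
End-effector z-axis (col 2 of R) = (0.6830,-0.7071,-0.1830)
R[0][2] = 0.6830

0.683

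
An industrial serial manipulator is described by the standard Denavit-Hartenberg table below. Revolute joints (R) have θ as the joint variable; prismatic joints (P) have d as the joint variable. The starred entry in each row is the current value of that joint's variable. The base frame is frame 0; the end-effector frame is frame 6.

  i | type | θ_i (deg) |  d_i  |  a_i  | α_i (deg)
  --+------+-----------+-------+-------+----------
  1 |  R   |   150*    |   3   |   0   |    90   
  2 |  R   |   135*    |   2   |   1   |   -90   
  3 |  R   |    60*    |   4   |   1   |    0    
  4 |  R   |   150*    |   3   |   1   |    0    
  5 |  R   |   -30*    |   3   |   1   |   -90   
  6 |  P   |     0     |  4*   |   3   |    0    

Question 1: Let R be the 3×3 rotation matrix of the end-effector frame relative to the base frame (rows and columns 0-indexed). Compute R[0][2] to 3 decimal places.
0.500

End-effector z-axis (col 2 of R) = (0.5000,0.8660,0.0000)
R[0][2] = 0.5000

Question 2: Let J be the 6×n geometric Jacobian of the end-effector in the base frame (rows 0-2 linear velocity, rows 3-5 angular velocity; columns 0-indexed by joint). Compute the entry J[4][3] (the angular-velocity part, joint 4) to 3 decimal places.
-0.354

axis z_3 = (0.6124,-0.3536,-0.7071); lever o_n−o_3 = (2.9444,3.4962,-7.6834)
cross product → J_v[:, 3] = (5.1887,2.6231,3.1820)
J_ω[:, 3] = z_3
entry J[4][3] = -0.3536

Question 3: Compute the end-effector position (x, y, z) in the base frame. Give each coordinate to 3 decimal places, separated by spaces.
6.879 2.534 -6.451

after link 1: o_1 = (0.0000, 0.0000, 3.0000)
after link 2: o_2 = (1.6124, 1.3785, 3.7071)
after link 3: o_3 = (3.9350, -0.9625, 1.2322)
after link 4: o_4 = (5.4918, -1.2840, -1.5015)
after link 5: o_5 = (6.7166, -1.9911, -4.3299)
after link 6: o_6 = (6.8795, 2.5337, -6.4512)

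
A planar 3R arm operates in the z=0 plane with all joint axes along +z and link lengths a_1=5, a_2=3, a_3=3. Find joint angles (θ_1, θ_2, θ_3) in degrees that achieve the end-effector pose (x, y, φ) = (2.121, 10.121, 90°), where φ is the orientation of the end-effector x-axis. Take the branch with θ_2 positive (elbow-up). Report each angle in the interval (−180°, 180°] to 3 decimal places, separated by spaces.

wrist centre = target − a_3·(cos φ, sin φ) = (2.1210, 7.1210)
cos θ_2 = (55.2073−5²−3²)/(2·5·3) = 0.7069; θ_2 = 45.0160° (elbow-up)
β = atan2(7.1210,2.1210) = 73.4138°; ψ = atan2(2.1219,7.1207) = 16.5936°
θ_1 = β − ψ = 56.8202°
θ_3 = φ − θ_1 − θ_2 = -11.8362° (wrapped to (-180°,180°])

56.820 45.016 -11.836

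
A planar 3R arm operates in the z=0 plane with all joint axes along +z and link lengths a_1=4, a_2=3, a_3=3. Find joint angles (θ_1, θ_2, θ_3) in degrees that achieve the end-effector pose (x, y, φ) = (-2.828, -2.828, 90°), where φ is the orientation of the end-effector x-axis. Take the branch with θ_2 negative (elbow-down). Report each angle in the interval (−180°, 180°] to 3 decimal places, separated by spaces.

-96.761 -45.025 -128.214

wrist centre = target − a_3·(cos φ, sin φ) = (-2.8280, -5.8280)
cos θ_2 = (41.9632−4²−3²)/(2·4·3) = 0.7068; θ_2 = -45.0250° (elbow-down)
β = atan2(-5.8280,-2.8280) = -115.8847°; ψ = atan2(-2.1222,6.1204) = -19.1240°
θ_1 = β − ψ = -96.7607°
θ_3 = φ − θ_1 − θ_2 = -128.2143° (wrapped to (-180°,180°])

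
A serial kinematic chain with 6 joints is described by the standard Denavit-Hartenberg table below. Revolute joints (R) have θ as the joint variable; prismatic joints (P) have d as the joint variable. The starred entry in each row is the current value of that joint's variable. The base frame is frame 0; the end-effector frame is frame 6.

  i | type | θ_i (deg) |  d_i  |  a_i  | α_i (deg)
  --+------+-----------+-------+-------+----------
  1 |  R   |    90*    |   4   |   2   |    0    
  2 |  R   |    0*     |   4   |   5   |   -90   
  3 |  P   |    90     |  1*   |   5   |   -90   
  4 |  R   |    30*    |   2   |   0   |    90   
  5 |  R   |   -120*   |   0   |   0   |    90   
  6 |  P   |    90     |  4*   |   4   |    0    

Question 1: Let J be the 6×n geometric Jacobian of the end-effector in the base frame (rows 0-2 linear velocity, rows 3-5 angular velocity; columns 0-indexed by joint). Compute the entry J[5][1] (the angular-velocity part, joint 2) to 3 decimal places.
axis z_1 = (0.0000,0.0000,1.0000); lever o_n−o_1 = (-6.1962,1.0000,0.0000)
cross product → J_v[:, 1] = (-1.0000,-6.1962,0.0000)
J_ω[:, 1] = z_1
entry J[5][1] = 1.0000

1.000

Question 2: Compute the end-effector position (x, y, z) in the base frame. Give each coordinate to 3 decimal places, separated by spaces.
after link 1: o_1 = (0.0000, 2.0000, 4.0000)
after link 2: o_2 = (0.0000, 7.0000, 8.0000)
after link 3: o_3 = (-1.0000, 7.0000, 3.0000)
after link 4: o_4 = (-1.0000, 5.0000, 3.0000)
after link 5: o_5 = (-1.0000, 5.0000, 3.0000)
after link 6: o_6 = (-6.1962, 3.0000, 4.0000)

-6.196 3.000 4.000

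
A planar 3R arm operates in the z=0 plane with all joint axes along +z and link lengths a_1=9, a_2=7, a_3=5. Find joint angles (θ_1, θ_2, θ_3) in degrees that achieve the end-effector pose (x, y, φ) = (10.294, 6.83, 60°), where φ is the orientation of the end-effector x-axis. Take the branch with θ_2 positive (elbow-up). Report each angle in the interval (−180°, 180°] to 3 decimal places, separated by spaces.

-30.001 120.002 -30.001

wrist centre = target − a_3·(cos φ, sin φ) = (7.7940, 2.4999)
cos θ_2 = (66.9958−9²−7²)/(2·9·7) = -0.5000; θ_2 = 120.0022° (elbow-up)
β = atan2(2.4999,7.7940) = 17.7833°; ψ = atan2(6.0620,5.4998) = 47.7842°
θ_1 = β − ψ = -30.0009°
θ_3 = φ − θ_1 − θ_2 = -30.0013° (wrapped to (-180°,180°])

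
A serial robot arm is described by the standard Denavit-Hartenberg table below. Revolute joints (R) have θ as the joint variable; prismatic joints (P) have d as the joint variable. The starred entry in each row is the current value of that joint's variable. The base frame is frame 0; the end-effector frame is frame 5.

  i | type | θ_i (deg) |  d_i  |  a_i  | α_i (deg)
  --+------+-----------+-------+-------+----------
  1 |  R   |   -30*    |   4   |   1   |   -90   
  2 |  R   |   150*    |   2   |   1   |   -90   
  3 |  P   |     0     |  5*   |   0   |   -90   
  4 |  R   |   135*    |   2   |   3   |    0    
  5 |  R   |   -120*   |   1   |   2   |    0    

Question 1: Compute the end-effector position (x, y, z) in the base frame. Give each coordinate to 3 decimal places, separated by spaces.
-1.264 -0.425 5.639

after link 1: o_1 = (0.8660, -0.5000, 4.0000)
after link 2: o_2 = (1.1160, 1.6651, 3.5000)
after link 3: o_3 = (-1.0490, 2.9151, 7.8301)
after link 4: o_4 = (0.4605, -0.2659, 7.0537)
after link 5: o_5 = (-1.2642, -0.4248, 5.6395)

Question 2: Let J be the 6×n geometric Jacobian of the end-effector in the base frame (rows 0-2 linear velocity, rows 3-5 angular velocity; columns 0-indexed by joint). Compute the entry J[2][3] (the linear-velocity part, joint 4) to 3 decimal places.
1.484

axis z_3 = (-0.5000,-0.8660,0.0000); lever o_n−o_3 = (-0.2152,-3.3399,-2.1907)
cross product → J_v[:, 3] = (1.8972,-1.0953,1.4836)
J_ω[:, 3] = z_3
entry J[2][3] = 1.4836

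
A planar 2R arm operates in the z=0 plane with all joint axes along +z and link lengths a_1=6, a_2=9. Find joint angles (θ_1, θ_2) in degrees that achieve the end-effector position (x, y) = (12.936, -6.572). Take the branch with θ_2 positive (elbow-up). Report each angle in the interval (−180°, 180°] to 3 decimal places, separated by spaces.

cos θ_2 = (210.5313−6²−9²)/(2·6·9) = 0.8660; θ_2 = 29.9994° (elbow-up)
β = atan2(-6.5720,12.9360) = -26.9324°; ψ = atan2(4.4999,13.7943) = 18.0672°
θ_1 = β − ψ = -44.9996°

-45.000 29.999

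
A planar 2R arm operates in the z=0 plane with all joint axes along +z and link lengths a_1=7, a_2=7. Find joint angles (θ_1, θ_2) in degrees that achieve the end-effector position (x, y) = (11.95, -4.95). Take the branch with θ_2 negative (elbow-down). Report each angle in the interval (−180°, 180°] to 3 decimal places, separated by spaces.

cos θ_2 = (167.3050−7²−7²)/(2·7·7) = 0.7072; θ_2 = -44.9929° (elbow-down)
β = atan2(-4.9500,11.9500) = -22.5006°; ψ = atan2(-4.9491,11.9504) = -22.4965°
θ_1 = β − ψ = -0.0041°

-0.004 -44.993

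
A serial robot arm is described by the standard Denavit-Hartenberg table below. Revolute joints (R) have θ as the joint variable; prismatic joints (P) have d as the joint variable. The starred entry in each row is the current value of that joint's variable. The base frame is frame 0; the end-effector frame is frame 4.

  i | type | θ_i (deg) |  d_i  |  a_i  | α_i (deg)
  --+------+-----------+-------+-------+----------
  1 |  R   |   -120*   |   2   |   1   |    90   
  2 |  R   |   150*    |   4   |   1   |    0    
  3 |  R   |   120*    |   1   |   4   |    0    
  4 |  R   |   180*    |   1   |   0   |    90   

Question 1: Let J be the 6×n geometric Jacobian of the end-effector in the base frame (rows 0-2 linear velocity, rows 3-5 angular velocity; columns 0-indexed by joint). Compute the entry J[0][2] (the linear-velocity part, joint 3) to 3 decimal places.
-2.000

axis z_2 = (-0.8660,0.5000,0.0000); lever o_n−o_2 = (-1.7321,1.0000,-4.0000)
cross product → J_v[:, 2] = (-2.0000,-3.4641,-0.0000)
J_ω[:, 2] = z_2
entry J[0][2] = -2.0000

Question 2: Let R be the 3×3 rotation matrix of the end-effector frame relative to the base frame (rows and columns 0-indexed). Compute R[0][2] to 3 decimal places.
End-effector z-axis (col 2 of R) = (-0.5000,-0.8660,-0.0000)
R[0][2] = -0.5000

-0.500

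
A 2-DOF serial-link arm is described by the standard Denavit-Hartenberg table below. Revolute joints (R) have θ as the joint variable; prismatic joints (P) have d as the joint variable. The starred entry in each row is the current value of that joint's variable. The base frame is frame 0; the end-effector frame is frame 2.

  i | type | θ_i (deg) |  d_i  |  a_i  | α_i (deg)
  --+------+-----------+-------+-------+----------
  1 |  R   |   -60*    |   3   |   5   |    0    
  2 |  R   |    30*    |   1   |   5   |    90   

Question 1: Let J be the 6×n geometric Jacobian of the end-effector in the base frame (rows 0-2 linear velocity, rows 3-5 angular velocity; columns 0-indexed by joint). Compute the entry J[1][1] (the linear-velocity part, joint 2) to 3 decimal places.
4.330

axis z_1 = (0.0000,0.0000,1.0000); lever o_n−o_1 = (4.3301,-2.5000,1.0000)
cross product → J_v[:, 1] = (2.5000,4.3301,-0.0000)
J_ω[:, 1] = z_1
entry J[1][1] = 4.3301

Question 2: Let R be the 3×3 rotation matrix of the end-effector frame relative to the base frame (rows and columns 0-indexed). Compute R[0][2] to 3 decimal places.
End-effector z-axis (col 2 of R) = (-0.5000,-0.8660,0.0000)
R[0][2] = -0.5000

-0.500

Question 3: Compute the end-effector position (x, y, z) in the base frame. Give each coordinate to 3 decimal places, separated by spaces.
6.830 -6.830 4.000

after link 1: o_1 = (2.5000, -4.3301, 3.0000)
after link 2: o_2 = (6.8301, -6.8301, 4.0000)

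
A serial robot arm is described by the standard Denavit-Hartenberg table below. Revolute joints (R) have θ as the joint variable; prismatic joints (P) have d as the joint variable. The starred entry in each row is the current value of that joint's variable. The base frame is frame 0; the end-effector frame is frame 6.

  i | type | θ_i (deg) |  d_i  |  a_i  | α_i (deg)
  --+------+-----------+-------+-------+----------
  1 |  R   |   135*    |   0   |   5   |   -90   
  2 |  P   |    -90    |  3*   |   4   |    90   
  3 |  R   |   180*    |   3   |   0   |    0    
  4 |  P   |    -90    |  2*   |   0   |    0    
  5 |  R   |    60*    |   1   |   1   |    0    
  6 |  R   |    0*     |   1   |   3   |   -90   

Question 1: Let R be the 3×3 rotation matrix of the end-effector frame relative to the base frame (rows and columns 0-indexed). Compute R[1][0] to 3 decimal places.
End-effector x-axis (col 0 of R) = (-0.3536,-0.3536,-0.8660)
R[1][0] = -0.3536

-0.354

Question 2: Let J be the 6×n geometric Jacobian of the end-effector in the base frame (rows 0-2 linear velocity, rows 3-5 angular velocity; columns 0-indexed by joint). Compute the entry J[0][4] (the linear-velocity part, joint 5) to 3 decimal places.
axis z_4 = (0.7071,-0.7071,0.0000); lever o_n−o_4 = (-0.0000,-2.8284,-3.4641)
cross product → J_v[:, 4] = (2.4495,2.4495,-2.0000)
J_ω[:, 4] = z_4
entry J[0][4] = 2.4495

2.449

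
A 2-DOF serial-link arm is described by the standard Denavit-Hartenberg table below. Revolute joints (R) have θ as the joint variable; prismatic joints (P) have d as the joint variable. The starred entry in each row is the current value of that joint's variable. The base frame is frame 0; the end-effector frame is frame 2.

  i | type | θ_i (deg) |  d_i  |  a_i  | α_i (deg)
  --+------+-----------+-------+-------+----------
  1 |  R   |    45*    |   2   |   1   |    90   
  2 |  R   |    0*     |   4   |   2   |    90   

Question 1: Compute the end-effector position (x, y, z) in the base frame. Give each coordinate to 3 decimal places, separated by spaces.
after link 1: o_1 = (0.7071, 0.7071, 2.0000)
after link 2: o_2 = (4.9497, -0.7071, 2.0000)

4.950 -0.707 2.000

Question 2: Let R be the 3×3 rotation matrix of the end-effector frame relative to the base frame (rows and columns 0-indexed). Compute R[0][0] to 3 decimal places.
0.707

End-effector x-axis (col 0 of R) = (0.7071,0.7071,0.0000)
R[0][0] = 0.7071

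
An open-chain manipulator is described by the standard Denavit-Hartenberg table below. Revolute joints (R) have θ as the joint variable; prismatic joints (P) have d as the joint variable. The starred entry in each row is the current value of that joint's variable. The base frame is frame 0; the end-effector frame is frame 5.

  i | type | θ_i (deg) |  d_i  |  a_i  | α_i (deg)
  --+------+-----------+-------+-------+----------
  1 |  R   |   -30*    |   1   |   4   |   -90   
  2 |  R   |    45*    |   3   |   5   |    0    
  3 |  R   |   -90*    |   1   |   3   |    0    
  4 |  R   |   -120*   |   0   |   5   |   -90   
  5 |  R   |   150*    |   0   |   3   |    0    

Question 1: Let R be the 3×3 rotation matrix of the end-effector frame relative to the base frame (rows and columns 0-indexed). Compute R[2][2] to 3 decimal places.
0.966

End-effector z-axis (col 2 of R) = (0.2241,-0.1294,0.9659)
R[2][2] = 0.9659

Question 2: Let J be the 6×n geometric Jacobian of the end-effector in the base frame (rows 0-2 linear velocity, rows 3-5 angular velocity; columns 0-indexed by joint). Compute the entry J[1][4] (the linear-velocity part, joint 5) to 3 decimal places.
1.526

axis z_4 = (0.2241,-0.1294,0.9659); lever o_n−o_4 = (1.4233,-2.5538,-0.6724)
cross product → J_v[:, 4] = (2.5538,1.5256,-0.3882)
J_ω[:, 4] = z_4
entry J[1][4] = 1.5256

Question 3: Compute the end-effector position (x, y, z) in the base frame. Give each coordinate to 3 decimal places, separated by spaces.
7.604 -1.503 0.207

after link 1: o_1 = (3.4641, -2.0000, 1.0000)
after link 2: o_2 = (8.0260, -1.1697, -2.5355)
after link 3: o_3 = (10.3631, -1.3643, -0.4142)
after link 4: o_4 = (6.1805, 1.0505, 0.8799)
after link 5: o_5 = (7.6038, -1.5033, 0.2075)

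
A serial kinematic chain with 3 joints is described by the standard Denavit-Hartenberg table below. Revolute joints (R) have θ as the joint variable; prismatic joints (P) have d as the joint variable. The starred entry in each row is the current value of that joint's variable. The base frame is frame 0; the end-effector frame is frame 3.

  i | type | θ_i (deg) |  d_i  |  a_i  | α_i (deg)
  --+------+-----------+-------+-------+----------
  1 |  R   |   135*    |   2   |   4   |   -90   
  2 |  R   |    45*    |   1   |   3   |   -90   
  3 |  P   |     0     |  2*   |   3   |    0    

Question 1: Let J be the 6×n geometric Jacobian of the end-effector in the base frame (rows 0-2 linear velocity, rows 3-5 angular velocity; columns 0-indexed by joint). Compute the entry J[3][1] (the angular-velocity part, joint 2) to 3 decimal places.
axis z_1 = (-0.7071,-0.7071,0.0000); lever o_n−o_1 = (-2.7071,1.2929,-5.6569)
cross product → J_v[:, 1] = (4.0000,-4.0000,-2.8284)
J_ω[:, 1] = z_1
entry J[3][1] = -0.7071

-0.707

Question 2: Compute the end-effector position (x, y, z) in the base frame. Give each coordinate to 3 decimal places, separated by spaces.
-5.536 4.121 -3.657

after link 1: o_1 = (-2.8284, 2.8284, 2.0000)
after link 2: o_2 = (-5.0355, 3.6213, -0.1213)
after link 3: o_3 = (-5.5355, 4.1213, -3.6569)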